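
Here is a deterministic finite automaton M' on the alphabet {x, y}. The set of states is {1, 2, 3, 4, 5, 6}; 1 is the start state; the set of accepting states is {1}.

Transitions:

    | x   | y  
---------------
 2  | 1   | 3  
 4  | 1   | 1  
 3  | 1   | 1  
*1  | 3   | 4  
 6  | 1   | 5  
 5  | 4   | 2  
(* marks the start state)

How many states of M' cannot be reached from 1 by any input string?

No path from 1 leads to 2, 5, 6; the other 3 states are all reachable.

3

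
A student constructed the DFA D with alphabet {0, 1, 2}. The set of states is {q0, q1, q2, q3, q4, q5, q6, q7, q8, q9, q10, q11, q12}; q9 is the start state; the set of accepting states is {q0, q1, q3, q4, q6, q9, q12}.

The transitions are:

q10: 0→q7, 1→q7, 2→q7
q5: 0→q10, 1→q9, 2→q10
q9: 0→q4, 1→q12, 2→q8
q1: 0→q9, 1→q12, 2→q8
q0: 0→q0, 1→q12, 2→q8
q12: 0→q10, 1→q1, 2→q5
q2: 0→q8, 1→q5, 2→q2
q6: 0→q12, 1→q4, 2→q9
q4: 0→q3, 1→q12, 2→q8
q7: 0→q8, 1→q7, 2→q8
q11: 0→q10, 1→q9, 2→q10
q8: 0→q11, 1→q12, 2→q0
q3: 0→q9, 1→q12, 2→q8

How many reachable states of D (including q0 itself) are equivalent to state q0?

States {q2,q6} cannot be reached from the start state, so discard them.
Start with accepting vs non-accepting: {q0,q1,q3,q4,q9,q12} | {q5,q7,q8,q10,q11}.
On input 0, block {q0,q1,q3,q4,q9,q12} splits into {q0,q1,q3,q4,q9} and {q12}.
Refine {q5,q7,q8,q10,q11} on symbol 1: members go to different blocks, giving {q5,q11} and {q7,q10} and {q8}.
Split {q7,q10} by δ(·,0) → {q7} and {q10}.
No further refinement is possible. Final partition (6 blocks): {q0,q1,q3,q4,q9} | {q5,q11} | {q12} | {q7} | {q8} | {q10}.
The equivalence class containing q0 is {q0,q1,q3,q4,q9}, of size 5.

5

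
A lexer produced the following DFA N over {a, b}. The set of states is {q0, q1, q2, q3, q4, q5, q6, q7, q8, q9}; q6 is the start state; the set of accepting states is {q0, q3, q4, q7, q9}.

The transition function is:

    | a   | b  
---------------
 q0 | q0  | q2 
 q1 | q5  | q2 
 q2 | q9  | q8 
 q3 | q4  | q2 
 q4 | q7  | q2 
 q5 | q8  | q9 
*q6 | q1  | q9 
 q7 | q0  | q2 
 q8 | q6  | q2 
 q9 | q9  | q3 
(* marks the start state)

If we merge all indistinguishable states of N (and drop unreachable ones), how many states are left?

5

Initial partition by acceptance: {q0,q3,q4,q7,q9} | {q1,q2,q5,q6,q8}.
Refine {q0,q3,q4,q7,q9} on symbol b: members go to different blocks, giving {q0,q3,q4,q7} and {q9}.
On input a, block {q1,q2,q5,q6,q8} splits into {q1,q5,q6,q8} and {q2}.
On input b, block {q1,q5,q6,q8} splits into {q1,q8} and {q5,q6}.
No further refinement is possible. Final partition (5 blocks): {q0,q3,q4,q7} | {q1,q8} | {q9} | {q2} | {q5,q6}.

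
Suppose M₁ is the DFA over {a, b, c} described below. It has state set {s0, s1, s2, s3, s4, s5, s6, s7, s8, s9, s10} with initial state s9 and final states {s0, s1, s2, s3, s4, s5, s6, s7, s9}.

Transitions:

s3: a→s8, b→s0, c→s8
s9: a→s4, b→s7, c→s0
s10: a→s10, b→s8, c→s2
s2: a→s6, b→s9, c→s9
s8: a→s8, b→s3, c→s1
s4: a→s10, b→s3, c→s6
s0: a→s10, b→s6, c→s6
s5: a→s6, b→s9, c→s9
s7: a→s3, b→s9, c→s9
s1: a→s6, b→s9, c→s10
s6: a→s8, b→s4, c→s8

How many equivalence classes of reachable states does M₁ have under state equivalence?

7

Reachable states from the start: {s0,s1,s2,s3,s4,s6,s7,s8,s9,s10}. Unreachable: {s5} — drop them.
Initial partition by acceptance: {s0,s1,s2,s3,s4,s6,s7,s9} | {s8,s10}.
On input a, block {s0,s1,s2,s3,s4,s6,s7,s9} splits into {s0,s3,s4,s6} and {s1,s2,s7,s9}.
Split {s0,s3,s4,s6} by δ(·,c) → {s0,s4} and {s3,s6}.
Refine {s8,s10} on symbol b: members go to different blocks, giving {s8} and {s10}.
On input a, block {s1,s2,s7,s9} splits into {s1,s2,s7} and {s9}.
On input c, block {s1,s2,s7} splits into {s2,s7} and {s1}.
Stable partition: {s0,s4} | {s8} | {s2,s7} | {s3,s6} | {s10} | {s9} | {s1} — 7 equivalence classes.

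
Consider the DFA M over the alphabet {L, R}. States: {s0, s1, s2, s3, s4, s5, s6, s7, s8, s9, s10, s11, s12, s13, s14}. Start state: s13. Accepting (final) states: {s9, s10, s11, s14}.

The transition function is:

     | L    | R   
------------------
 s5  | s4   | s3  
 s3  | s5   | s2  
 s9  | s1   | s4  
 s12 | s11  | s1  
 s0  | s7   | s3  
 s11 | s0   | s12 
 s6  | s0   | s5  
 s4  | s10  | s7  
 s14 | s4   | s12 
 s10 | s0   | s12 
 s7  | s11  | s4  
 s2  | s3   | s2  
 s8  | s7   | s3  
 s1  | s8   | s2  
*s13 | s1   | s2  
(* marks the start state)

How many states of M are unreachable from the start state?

3

Starting at s13 and following transitions, the reachable set is {s0, s1, s2, s3, s4, s5, s7, s8, s10, s11, s12, s13}. That leaves s6, s9, s14 unreachable — 3 in total.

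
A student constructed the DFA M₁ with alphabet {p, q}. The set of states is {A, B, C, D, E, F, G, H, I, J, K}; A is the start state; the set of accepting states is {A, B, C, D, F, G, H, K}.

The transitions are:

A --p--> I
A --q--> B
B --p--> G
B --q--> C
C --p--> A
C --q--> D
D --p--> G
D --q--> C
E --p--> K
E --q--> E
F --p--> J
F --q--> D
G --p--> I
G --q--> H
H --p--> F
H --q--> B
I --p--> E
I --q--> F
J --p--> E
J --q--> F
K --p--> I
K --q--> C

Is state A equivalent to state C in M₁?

No

Start with accepting vs non-accepting: {A,B,C,D,F,G,H,K} | {E,I,J}.
Split {A,B,C,D,F,G,H,K} by δ(·,p) → {A,F,G,K} and {B,C,D,H}.
Refine {E,I,J} on symbol p: members go to different blocks, giving {I,J} and {E}.
Stable partition: {A,F,G,K} | {I,J} | {B,C,D,H} | {E} — 4 equivalence classes.
A and C end up in different blocks, so they are distinguishable. For instance, the string 'p' is accepted from only C.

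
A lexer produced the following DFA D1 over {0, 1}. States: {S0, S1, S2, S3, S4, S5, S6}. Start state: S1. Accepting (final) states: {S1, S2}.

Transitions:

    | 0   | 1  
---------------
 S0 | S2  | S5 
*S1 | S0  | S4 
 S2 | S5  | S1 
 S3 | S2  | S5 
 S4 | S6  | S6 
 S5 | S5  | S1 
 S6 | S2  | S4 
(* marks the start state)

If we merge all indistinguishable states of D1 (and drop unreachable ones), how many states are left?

First remove the unreachable states {S3}; 6 states remain.
P0 = {S1,S2} | {S0,S4,S5,S6}.
Split {S1,S2} by δ(·,1) → {S1} and {S2}.
Split {S0,S4,S5,S6} by δ(·,0) → {S0,S6} and {S4,S5}.
Split {S4,S5} by δ(·,0) → {S4} and {S5}.
Split {S0,S6} by δ(·,1) → {S0} and {S6}.
Stable partition: {S1} | {S0} | {S2} | {S4} | {S5} | {S6} — 6 equivalence classes.

6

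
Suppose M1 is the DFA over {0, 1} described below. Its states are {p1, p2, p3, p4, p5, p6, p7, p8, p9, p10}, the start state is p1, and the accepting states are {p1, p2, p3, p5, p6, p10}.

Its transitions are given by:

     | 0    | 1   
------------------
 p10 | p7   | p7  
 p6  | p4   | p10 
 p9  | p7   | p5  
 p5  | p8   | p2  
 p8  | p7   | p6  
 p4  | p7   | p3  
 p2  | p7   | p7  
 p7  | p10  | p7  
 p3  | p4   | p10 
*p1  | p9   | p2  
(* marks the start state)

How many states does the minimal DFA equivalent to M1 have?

Every state is reachable, so we keep all 10.
P0 = {p1,p2,p3,p5,p6,p10} | {p4,p7,p8,p9}.
Split {p1,p2,p3,p5,p6,p10} by δ(·,1) → {p1,p3,p5,p6} and {p2,p10}.
On input 0, block {p4,p7,p8,p9} splits into {p4,p8,p9} and {p7}.
No further refinement is possible. Final partition (4 blocks): {p1,p3,p5,p6} | {p4,p8,p9} | {p2,p10} | {p7}.

4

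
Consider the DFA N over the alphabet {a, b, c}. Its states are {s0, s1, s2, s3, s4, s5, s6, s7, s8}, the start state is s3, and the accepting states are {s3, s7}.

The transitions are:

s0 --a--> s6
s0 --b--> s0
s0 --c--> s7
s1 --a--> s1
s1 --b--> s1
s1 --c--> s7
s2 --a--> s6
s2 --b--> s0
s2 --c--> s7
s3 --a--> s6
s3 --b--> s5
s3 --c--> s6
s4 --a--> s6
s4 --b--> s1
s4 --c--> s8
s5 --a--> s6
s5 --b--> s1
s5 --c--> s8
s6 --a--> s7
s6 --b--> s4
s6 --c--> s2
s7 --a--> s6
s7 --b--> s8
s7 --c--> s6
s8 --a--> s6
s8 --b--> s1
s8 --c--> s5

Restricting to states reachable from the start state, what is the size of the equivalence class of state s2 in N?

2

All states are reachable from the start state.
Initial partition by acceptance: {s3,s7} | {s0,s1,s2,s4,s5,s6,s8}.
On input a, block {s0,s1,s2,s4,s5,s6,s8} splits into {s0,s1,s2,s4,s5,s8} and {s6}.
Split {s0,s1,s2,s4,s5,s8} by δ(·,a) → {s0,s2,s4,s5,s8} and {s1}.
Refine {s0,s2,s4,s5,s8} on symbol b: members go to different blocks, giving {s4,s5,s8} and {s0,s2}.
Stable partition: {s3,s7} | {s4,s5,s8} | {s6} | {s1} | {s0,s2} — 5 equivalence classes.
State s2 belongs to the block {s0,s2}, which has 2 states.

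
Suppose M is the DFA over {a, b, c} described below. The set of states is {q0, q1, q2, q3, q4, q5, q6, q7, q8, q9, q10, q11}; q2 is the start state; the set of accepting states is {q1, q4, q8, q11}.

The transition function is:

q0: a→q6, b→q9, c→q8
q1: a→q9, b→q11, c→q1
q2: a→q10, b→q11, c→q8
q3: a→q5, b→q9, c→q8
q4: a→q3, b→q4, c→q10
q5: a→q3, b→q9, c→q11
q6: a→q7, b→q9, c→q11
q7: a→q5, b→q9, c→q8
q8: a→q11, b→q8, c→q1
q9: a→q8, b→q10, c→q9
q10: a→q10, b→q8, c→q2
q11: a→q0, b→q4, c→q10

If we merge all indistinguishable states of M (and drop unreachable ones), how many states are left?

8

All states are reachable from the start state.
P0 = {q1,q4,q8,q11} | {q0,q2,q3,q5,q6,q7,q9,q10}.
On input a, block {q1,q4,q8,q11} splits into {q1,q4,q11} and {q8}.
Refine {q1,q4,q11} on symbol c: members go to different blocks, giving {q4,q11} and {q1}.
Refine {q0,q2,q3,q5,q6,q7,q9,q10} on symbol a: members go to different blocks, giving {q0,q2,q3,q5,q6,q7,q10} and {q9}.
On input b, block {q0,q2,q3,q5,q6,q7,q10} splits into {q0,q3,q5,q6,q7} and {q2} and {q10}.
On input c, block {q0,q3,q5,q6,q7} splits into {q0,q3,q7} and {q5,q6}.
Stable partition: {q4,q11} | {q0,q3,q7} | {q8} | {q1} | {q9} | {q2} | {q10} | {q5,q6} — 8 equivalence classes.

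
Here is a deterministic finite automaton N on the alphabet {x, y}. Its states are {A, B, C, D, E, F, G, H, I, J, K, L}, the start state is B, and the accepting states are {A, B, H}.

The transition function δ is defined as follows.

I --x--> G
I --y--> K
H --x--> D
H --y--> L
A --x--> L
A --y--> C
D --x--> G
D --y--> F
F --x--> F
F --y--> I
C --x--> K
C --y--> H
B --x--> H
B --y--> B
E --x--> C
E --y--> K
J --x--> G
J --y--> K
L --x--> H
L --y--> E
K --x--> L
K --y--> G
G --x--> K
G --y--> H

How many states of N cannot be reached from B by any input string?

BFS from B reaches {B, C, D, E, F, G, H, I, K, L}; the 2 state(s) A, J are never visited.

2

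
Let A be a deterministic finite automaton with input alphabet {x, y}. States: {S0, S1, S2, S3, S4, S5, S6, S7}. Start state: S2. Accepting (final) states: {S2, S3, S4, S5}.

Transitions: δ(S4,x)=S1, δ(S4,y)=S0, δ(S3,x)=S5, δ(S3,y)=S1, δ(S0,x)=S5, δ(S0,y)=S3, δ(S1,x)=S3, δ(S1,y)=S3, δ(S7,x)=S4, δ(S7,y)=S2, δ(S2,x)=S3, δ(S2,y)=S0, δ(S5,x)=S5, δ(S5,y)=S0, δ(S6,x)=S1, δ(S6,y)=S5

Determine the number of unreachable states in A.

Starting at S2 and following transitions, the reachable set is {S0, S1, S2, S3, S5}. That leaves S4, S6, S7 unreachable — 3 in total.

3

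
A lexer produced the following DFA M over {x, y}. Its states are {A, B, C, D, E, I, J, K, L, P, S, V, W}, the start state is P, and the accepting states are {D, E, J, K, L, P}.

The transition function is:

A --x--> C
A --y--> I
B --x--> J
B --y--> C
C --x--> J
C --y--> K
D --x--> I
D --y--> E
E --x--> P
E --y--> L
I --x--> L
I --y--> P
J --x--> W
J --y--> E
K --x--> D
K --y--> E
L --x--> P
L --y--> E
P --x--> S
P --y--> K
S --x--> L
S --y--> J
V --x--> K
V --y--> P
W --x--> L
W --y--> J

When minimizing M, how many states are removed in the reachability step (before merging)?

4

BFS from P reaches {D, E, I, J, K, L, P, S, W}; the 4 state(s) A, B, C, V are never visited.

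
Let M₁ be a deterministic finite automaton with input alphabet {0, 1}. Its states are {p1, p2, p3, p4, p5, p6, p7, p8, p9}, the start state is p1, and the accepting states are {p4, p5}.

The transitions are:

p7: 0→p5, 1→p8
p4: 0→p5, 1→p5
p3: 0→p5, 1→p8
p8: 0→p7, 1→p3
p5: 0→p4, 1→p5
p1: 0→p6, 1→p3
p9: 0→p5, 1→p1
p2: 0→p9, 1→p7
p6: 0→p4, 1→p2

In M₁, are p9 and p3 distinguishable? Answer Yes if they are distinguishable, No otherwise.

Every state is reachable, so we keep all 9.
Start with accepting vs non-accepting: {p4,p5} | {p1,p2,p3,p6,p7,p8,p9}.
On input 0, block {p1,p2,p3,p6,p7,p8,p9} splits into {p3,p6,p7,p9} and {p1,p2,p8}.
No further refinement is possible. Final partition (3 blocks): {p4,p5} | {p3,p6,p7,p9} | {p1,p2,p8}.
p9 and p3 lie in the same block of the stable partition, so they are equivalent — no string distinguishes them.

No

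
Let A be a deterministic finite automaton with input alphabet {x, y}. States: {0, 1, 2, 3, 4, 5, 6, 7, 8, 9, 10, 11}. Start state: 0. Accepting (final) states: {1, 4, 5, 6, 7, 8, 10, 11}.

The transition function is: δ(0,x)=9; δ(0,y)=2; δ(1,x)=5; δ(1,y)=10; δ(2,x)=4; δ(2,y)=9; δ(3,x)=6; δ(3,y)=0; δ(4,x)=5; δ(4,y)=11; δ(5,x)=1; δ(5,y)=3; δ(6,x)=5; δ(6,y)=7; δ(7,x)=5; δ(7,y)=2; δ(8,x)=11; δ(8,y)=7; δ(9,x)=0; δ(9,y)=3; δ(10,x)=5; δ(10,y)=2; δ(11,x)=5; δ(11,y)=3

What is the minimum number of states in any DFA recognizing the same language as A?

States {8} cannot be reached from the start state, so discard them.
Initial partition by acceptance: {1,4,5,6,7,10,11} | {0,2,3,9}.
On input y, block {1,4,5,6,7,10,11} splits into {5,7,10,11} and {1,4,6}.
On input x, block {5,7,10,11} splits into {7,10,11} and {5}.
Refine {0,2,3,9} on symbol x: members go to different blocks, giving {0,9} and {2,3}.
The partition is now stable with 5 blocks: {7,10,11} | {0,9} | {1,4,6} | {5} | {2,3}.

5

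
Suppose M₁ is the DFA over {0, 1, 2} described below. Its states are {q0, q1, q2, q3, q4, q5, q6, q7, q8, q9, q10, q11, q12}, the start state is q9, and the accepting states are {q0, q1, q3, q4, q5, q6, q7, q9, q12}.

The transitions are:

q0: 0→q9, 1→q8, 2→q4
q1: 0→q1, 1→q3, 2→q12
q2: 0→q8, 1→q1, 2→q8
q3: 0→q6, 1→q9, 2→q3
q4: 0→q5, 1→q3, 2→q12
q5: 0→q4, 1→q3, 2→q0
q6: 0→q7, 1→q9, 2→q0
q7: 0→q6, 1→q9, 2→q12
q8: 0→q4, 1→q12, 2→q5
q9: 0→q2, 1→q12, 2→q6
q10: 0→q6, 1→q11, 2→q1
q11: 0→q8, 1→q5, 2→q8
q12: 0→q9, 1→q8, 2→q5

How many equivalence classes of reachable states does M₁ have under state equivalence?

States {q10,q11} cannot be reached from the start state, so discard them.
Start with accepting vs non-accepting: {q0,q1,q3,q4,q5,q6,q7,q9,q12} | {q2,q8}.
Split {q0,q1,q3,q4,q5,q6,q7,q9,q12} by δ(·,0) → {q0,q1,q3,q4,q5,q6,q7,q12} and {q9}.
On input 0, block {q0,q1,q3,q4,q5,q6,q7,q12} splits into {q1,q3,q4,q5,q6,q7} and {q0,q12}.
Refine {q1,q3,q4,q5,q6,q7} on symbol 1: members go to different blocks, giving {q1,q4,q5} and {q3,q6,q7}.
Refine {q2,q8} on symbol 0: members go to different blocks, giving {q2} and {q8}.
On input 2, block {q3,q6,q7} splits into {q6,q7} and {q3}.
No further refinement is possible. Final partition (7 blocks): {q1,q4,q5} | {q2} | {q9} | {q0,q12} | {q6,q7} | {q8} | {q3}.

7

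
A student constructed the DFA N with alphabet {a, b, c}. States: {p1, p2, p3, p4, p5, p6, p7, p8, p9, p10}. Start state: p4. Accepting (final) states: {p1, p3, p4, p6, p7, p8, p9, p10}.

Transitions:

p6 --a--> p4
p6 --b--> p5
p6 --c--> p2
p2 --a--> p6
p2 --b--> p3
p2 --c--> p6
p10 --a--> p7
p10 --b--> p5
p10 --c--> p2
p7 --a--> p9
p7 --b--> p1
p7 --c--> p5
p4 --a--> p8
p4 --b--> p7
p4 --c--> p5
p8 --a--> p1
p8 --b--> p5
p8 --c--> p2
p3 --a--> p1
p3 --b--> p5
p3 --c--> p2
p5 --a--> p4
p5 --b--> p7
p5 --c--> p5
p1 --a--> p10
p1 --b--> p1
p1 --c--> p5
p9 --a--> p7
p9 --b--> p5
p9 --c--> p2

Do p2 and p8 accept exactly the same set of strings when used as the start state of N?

P0 = {p1,p3,p4,p6,p7,p8,p9,p10} | {p2,p5}.
Split {p1,p3,p4,p6,p7,p8,p9,p10} by δ(·,b) → {p3,p6,p8,p9,p10} and {p1,p4,p7}.
On input a, block {p2,p5} splits into {p2} and {p5}.
The partition is now stable with 4 blocks: {p3,p6,p8,p9,p10} | {p2} | {p1,p4,p7} | {p5}.
p2 and p8 end up in different blocks, so they are distinguishable. For instance, the string 'ε' is accepted from only p8.

No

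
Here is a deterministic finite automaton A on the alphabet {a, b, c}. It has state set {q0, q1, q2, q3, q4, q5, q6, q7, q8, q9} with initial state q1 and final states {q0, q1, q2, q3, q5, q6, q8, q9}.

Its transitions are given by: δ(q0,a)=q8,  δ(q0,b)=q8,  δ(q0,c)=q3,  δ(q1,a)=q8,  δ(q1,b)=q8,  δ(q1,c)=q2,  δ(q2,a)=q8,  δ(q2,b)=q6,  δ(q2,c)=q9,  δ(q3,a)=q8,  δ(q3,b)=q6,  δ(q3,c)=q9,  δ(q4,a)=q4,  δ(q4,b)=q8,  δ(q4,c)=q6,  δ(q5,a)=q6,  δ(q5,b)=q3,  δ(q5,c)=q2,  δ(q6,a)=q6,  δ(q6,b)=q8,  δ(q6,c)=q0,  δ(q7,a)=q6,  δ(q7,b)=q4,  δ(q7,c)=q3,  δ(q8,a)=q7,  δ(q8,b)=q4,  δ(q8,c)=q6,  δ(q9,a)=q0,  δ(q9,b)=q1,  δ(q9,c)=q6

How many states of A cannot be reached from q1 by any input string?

1

BFS from q1 reaches {q0, q1, q2, q3, q4, q6, q7, q8, q9}; the 1 state(s) q5 are never visited.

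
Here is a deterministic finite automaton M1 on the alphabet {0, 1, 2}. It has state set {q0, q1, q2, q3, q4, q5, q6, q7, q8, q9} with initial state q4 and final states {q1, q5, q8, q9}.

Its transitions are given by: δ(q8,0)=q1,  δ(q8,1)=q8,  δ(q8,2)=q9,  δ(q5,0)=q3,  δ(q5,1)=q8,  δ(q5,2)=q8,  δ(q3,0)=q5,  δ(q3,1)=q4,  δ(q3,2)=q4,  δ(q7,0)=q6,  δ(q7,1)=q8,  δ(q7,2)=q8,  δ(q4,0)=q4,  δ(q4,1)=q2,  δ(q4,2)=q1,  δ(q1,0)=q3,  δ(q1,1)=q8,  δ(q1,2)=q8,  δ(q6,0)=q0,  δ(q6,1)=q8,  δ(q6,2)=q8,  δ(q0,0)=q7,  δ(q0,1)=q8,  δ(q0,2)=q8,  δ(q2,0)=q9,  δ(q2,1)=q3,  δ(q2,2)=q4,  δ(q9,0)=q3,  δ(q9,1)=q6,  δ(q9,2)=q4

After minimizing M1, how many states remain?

7

All states are reachable from the start state.
Start with accepting vs non-accepting: {q1,q5,q8,q9} | {q0,q2,q3,q4,q6,q7}.
Refine {q1,q5,q8,q9} on symbol 0: members go to different blocks, giving {q1,q5,q9} and {q8}.
Split {q1,q5,q9} by δ(·,1) → {q1,q5} and {q9}.
On input 0, block {q0,q2,q3,q4,q6,q7} splits into {q0,q4,q6,q7} and {q2} and {q3}.
On input 1, block {q0,q4,q6,q7} splits into {q0,q6,q7} and {q4}.
Stable partition: {q1,q5} | {q0,q6,q7} | {q8} | {q9} | {q2} | {q3} | {q4} — 7 equivalence classes.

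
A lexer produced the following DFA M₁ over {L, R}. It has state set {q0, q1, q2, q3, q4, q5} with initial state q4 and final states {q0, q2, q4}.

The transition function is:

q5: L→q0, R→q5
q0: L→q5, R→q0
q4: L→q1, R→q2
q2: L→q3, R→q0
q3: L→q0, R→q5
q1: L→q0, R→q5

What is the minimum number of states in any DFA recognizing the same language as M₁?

P0 = {q0,q2,q4} | {q1,q3,q5}.
The partition is now stable with 2 blocks: {q0,q2,q4} | {q1,q3,q5}.

2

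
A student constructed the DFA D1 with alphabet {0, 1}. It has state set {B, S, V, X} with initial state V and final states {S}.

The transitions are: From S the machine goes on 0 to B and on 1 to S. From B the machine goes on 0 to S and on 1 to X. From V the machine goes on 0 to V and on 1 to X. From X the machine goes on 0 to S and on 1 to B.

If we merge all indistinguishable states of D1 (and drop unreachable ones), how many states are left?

Start with accepting vs non-accepting: {S} | {B,V,X}.
Refine {B,V,X} on symbol 0: members go to different blocks, giving {B,X} and {V}.
The partition is now stable with 3 blocks: {S} | {B,X} | {V}.

3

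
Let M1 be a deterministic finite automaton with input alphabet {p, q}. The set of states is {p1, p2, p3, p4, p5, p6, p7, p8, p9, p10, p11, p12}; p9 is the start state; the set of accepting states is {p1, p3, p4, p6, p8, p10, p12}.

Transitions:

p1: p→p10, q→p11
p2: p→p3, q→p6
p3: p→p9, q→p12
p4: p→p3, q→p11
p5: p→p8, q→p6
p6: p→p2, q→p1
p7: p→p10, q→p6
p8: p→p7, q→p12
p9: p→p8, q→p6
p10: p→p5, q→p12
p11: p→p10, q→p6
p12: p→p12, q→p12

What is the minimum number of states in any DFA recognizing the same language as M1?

First remove the unreachable states {p4}; 11 states remain.
Initial partition by acceptance: {p1,p3,p6,p8,p10,p12} | {p2,p5,p7,p9,p11}.
On input p, block {p1,p3,p6,p8,p10,p12} splits into {p3,p6,p8,p10} and {p1,p12}.
Split {p1,p12} by δ(·,p) → {p1} and {p12}.
On input q, block {p3,p6,p8,p10} splits into {p3,p8,p10} and {p6}.
No further refinement is possible. Final partition (5 blocks): {p3,p8,p10} | {p2,p5,p7,p9,p11} | {p1} | {p12} | {p6}.

5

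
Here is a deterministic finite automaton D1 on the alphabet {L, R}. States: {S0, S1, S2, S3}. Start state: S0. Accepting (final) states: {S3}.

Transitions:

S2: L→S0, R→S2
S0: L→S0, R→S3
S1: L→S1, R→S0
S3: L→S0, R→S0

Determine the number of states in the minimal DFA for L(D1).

2

Reachable states from the start: {S0,S3}. Unreachable: {S1,S2} — drop them.
P0 = {S3} | {S0}.
Stable partition: {S3} | {S0} — 2 equivalence classes.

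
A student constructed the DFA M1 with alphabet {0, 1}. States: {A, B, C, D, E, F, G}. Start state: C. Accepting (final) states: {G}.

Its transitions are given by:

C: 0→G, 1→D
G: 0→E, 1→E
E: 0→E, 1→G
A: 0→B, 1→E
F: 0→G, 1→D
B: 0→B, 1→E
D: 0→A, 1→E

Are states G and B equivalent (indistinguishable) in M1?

Reachable states from the start: {A,B,C,D,E,G}. Unreachable: {F} — drop them.
Start with accepting vs non-accepting: {G} | {A,B,C,D,E}.
On input 0, block {A,B,C,D,E} splits into {A,B,D,E} and {C}.
Split {A,B,D,E} by δ(·,1) → {A,B,D} and {E}.
Stable partition: {G} | {A,B,D} | {C} | {E} — 4 equivalence classes.
G and B end up in different blocks, so they are distinguishable. For instance, the string 'ε' is accepted from only G.

No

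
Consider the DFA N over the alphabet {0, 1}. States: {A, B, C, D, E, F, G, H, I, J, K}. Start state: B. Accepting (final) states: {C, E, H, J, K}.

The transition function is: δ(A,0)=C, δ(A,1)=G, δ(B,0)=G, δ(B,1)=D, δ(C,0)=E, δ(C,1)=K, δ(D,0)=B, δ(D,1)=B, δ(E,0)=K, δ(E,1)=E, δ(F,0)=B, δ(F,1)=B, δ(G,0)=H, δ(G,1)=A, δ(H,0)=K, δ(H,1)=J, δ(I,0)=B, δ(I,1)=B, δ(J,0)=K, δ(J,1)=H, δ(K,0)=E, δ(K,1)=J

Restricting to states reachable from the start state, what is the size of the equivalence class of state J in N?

5

States {F,I} cannot be reached from the start state, so discard them.
P0 = {C,E,H,J,K} | {A,B,D,G}.
Split {A,B,D,G} by δ(·,0) → {A,G} and {B,D}.
On input 0, block {B,D} splits into {B} and {D}.
The partition is now stable with 4 blocks: {C,E,H,J,K} | {A,G} | {B} | {D}.
State J belongs to the block {C,E,H,J,K}, which has 5 states.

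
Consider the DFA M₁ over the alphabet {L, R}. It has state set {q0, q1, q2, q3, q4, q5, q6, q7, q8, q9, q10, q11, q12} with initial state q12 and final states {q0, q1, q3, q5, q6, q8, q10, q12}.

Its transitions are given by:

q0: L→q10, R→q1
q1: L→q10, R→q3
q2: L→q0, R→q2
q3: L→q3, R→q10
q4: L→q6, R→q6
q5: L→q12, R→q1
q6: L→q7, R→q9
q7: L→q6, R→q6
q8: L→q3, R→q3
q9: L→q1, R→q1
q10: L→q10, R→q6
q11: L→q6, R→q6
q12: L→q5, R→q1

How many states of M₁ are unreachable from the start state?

5

BFS from q12 reaches {q1, q3, q5, q6, q7, q9, q10, q12}; the 5 state(s) q0, q2, q4, q8, q11 are never visited.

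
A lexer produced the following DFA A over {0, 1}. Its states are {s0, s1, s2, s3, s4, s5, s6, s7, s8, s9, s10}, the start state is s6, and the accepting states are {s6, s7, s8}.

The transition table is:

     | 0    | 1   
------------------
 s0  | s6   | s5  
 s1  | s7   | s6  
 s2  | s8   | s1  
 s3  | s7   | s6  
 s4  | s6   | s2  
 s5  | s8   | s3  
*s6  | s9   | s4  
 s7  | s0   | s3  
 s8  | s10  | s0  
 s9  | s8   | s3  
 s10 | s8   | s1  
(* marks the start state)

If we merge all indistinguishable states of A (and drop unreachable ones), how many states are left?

Start with accepting vs non-accepting: {s6,s7,s8} | {s0,s1,s2,s3,s4,s5,s9,s10}.
Refine {s0,s1,s2,s3,s4,s5,s9,s10} on symbol 1: members go to different blocks, giving {s0,s2,s4,s5,s9,s10} and {s1,s3}.
Refine {s6,s7,s8} on symbol 1: members go to different blocks, giving {s6,s8} and {s7}.
Refine {s0,s2,s4,s5,s9,s10} on symbol 1: members go to different blocks, giving {s2,s5,s9,s10} and {s0,s4}.
The partition is now stable with 5 blocks: {s6,s8} | {s2,s5,s9,s10} | {s1,s3} | {s7} | {s0,s4}.

5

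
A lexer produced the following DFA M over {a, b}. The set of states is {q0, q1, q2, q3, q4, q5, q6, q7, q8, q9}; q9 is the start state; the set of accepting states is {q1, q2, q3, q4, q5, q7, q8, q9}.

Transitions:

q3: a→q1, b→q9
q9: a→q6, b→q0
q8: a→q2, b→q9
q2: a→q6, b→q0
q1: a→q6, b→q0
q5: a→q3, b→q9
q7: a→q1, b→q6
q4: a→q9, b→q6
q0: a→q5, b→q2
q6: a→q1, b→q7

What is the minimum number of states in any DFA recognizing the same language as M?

States {q4,q8} cannot be reached from the start state, so discard them.
Initial partition by acceptance: {q1,q2,q3,q5,q7,q9} | {q0,q6}.
Refine {q1,q2,q3,q5,q7,q9} on symbol a: members go to different blocks, giving {q1,q2,q9} and {q3,q5,q7}.
Refine {q0,q6} on symbol a: members go to different blocks, giving {q0} and {q6}.
Refine {q3,q5,q7} on symbol a: members go to different blocks, giving {q3,q7} and {q5}.
Refine {q3,q7} on symbol b: members go to different blocks, giving {q3} and {q7}.
Stable partition: {q1,q2,q9} | {q0} | {q3} | {q6} | {q5} | {q7} — 6 equivalence classes.

6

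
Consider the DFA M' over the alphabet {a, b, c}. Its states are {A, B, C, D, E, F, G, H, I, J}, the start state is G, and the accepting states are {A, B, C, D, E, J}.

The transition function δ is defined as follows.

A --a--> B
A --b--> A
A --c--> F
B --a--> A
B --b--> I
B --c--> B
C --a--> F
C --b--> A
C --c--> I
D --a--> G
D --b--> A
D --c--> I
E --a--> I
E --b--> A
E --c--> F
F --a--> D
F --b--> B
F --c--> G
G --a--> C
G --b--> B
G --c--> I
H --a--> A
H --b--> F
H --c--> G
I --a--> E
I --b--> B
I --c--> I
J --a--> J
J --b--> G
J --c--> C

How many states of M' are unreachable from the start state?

Starting at G and following transitions, the reachable set is {A, B, C, D, E, F, G, I}. That leaves H, J unreachable — 2 in total.

2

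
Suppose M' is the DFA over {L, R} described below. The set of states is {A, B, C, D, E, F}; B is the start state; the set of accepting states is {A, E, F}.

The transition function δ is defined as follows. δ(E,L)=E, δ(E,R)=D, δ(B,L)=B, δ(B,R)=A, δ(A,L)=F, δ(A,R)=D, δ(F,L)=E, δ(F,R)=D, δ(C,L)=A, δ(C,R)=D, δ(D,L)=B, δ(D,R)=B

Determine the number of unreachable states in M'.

No path from B leads to C; the other 5 states are all reachable.

1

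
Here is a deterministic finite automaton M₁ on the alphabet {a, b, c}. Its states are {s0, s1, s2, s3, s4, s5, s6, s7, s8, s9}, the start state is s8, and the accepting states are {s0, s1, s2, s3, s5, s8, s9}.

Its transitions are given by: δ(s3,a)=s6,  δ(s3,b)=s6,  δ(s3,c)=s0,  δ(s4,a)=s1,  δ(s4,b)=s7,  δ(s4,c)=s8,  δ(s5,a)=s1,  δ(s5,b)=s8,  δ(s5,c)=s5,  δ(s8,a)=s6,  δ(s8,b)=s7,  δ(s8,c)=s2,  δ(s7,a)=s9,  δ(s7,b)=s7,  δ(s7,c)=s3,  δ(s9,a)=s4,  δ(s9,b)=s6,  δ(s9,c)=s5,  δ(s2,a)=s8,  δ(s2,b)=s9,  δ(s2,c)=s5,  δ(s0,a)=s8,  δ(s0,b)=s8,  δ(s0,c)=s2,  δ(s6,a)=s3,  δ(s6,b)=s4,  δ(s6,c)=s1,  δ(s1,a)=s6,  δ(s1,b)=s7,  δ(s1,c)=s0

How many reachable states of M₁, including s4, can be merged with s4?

P0 = {s0,s1,s2,s3,s5,s8,s9} | {s4,s6,s7}.
Split {s0,s1,s2,s3,s5,s8,s9} by δ(·,a) → {s1,s3,s8,s9} and {s0,s2,s5}.
Stable partition: {s1,s3,s8,s9} | {s4,s6,s7} | {s0,s2,s5} — 3 equivalence classes.
The equivalence class containing s4 is {s4,s6,s7}, of size 3.

3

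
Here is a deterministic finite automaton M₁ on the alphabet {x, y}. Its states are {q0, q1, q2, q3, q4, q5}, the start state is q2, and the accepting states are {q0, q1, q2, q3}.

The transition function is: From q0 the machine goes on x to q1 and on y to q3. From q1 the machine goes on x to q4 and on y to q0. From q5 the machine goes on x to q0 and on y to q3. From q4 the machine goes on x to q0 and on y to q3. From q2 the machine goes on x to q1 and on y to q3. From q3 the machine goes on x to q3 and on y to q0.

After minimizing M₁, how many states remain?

States {q5} cannot be reached from the start state, so discard them.
Start with accepting vs non-accepting: {q0,q1,q2,q3} | {q4}.
Split {q0,q1,q2,q3} by δ(·,x) → {q0,q2,q3} and {q1}.
Refine {q0,q2,q3} on symbol x: members go to different blocks, giving {q0,q2} and {q3}.
The partition is now stable with 4 blocks: {q0,q2} | {q4} | {q1} | {q3}.

4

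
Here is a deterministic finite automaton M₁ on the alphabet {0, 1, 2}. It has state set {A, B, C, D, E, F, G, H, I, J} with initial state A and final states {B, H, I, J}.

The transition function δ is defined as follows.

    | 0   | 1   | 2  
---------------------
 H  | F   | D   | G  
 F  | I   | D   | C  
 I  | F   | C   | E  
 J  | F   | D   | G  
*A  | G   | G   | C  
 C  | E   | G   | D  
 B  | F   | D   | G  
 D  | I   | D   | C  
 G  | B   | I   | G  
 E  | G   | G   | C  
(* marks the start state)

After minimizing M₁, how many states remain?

Reachable states from the start: {A,B,C,D,E,F,G,I}. Unreachable: {H,J} — drop them.
Initial partition by acceptance: {B,I} | {A,C,D,E,F,G}.
Split {A,C,D,E,F,G} by δ(·,0) → {A,C,E} and {D,F,G}.
On input 1, block {B,I} splits into {B} and {I}.
Refine {A,C,E} on symbol 0: members go to different blocks, giving {A,E} and {C}.
On input 0, block {D,F,G} splits into {D,F} and {G}.
Stable partition: {B} | {A,E} | {D,F} | {I} | {C} | {G} — 6 equivalence classes.

6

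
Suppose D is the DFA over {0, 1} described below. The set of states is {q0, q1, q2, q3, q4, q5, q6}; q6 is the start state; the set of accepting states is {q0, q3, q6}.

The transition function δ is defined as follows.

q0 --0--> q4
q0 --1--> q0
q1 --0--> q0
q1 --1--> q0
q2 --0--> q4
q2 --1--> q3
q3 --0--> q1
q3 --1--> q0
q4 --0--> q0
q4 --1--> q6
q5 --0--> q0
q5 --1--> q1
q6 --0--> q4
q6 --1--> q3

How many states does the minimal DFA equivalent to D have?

2

First remove the unreachable states {q2,q5}; 5 states remain.
P0 = {q0,q3,q6} | {q1,q4}.
No further refinement is possible. Final partition (2 blocks): {q0,q3,q6} | {q1,q4}.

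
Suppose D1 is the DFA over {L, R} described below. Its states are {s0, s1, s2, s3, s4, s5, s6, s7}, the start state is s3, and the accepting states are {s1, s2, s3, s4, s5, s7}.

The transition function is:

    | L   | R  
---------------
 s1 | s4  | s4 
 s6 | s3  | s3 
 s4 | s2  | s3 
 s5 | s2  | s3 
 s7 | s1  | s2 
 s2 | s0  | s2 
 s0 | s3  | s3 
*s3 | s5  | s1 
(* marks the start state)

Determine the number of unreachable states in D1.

2

BFS from s3 reaches {s0, s1, s2, s3, s4, s5}; the 2 state(s) s6, s7 are never visited.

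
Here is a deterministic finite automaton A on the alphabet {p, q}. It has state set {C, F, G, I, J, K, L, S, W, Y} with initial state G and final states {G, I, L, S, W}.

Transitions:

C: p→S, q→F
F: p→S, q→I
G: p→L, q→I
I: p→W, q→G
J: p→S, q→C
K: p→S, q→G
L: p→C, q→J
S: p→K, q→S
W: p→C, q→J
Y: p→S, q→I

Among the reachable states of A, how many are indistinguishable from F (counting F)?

First remove the unreachable states {Y}; 9 states remain.
Initial partition by acceptance: {G,I,L,S,W} | {C,F,J,K}.
Split {G,I,L,S,W} by δ(·,p) → {L,S,W} and {G,I}.
Refine {L,S,W} on symbol q: members go to different blocks, giving {L,W} and {S}.
Split {C,F,J,K} by δ(·,q) → {F,K} and {C,J}.
On input q, block {C,J} splits into {J} and {C}.
No further refinement is possible. Final partition (6 blocks): {L,W} | {F,K} | {G,I} | {S} | {J} | {C}.
State F belongs to the block {F,K}, which has 2 states.

2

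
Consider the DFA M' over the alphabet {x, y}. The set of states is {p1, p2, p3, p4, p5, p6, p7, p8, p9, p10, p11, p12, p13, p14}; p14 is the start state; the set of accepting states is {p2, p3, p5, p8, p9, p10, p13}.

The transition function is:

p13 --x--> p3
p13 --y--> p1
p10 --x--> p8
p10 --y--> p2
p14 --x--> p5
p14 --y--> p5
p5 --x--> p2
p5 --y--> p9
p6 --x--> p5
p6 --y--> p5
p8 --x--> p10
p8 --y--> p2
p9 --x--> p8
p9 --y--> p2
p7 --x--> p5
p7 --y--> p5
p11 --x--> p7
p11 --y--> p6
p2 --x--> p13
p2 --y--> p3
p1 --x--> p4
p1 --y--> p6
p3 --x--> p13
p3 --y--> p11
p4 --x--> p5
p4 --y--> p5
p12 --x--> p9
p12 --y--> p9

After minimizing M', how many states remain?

6

First remove the unreachable states {p12}; 13 states remain.
Initial partition by acceptance: {p2,p3,p5,p8,p9,p10,p13} | {p1,p4,p6,p7,p11,p14}.
Split {p2,p3,p5,p8,p9,p10,p13} by δ(·,y) → {p2,p5,p8,p9,p10} and {p3,p13}.
Split {p2,p5,p8,p9,p10} by δ(·,x) → {p5,p8,p9,p10} and {p2}.
Split {p5,p8,p9,p10} by δ(·,x) → {p8,p9,p10} and {p5}.
Refine {p1,p4,p6,p7,p11,p14} on symbol x: members go to different blocks, giving {p4,p6,p7,p14} and {p1,p11}.
The partition is now stable with 6 blocks: {p8,p9,p10} | {p4,p6,p7,p14} | {p3,p13} | {p2} | {p5} | {p1,p11}.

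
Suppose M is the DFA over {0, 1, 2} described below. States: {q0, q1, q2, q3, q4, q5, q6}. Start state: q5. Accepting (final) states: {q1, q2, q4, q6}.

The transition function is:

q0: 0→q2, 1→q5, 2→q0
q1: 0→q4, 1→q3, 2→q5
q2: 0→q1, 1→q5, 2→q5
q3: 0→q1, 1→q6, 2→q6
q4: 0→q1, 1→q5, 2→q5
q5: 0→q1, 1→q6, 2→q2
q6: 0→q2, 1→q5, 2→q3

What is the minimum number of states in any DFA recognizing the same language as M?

2

Reachable states from the start: {q1,q2,q3,q4,q5,q6}. Unreachable: {q0} — drop them.
Start with accepting vs non-accepting: {q1,q2,q4,q6} | {q3,q5}.
No further refinement is possible. Final partition (2 blocks): {q1,q2,q4,q6} | {q3,q5}.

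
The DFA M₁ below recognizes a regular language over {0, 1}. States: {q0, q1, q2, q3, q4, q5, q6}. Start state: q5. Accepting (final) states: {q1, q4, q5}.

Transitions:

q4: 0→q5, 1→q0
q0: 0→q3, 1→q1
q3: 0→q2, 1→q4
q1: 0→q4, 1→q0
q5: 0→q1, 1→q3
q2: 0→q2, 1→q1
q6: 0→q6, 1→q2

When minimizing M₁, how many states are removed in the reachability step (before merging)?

Starting at q5 and following transitions, the reachable set is {q0, q1, q2, q3, q4, q5}. That leaves q6 unreachable — 1 in total.

1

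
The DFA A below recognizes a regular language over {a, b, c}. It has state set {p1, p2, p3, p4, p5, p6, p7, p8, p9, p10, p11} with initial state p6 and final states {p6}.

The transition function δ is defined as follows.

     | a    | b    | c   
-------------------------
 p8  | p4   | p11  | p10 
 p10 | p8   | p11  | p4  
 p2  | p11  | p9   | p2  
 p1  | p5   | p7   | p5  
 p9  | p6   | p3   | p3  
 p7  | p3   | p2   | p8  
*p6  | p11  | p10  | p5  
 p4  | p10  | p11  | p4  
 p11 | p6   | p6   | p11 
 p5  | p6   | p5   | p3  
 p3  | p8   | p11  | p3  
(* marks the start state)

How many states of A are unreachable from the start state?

No path from p6 leads to p1, p2, p7, p9; the other 7 states are all reachable.

4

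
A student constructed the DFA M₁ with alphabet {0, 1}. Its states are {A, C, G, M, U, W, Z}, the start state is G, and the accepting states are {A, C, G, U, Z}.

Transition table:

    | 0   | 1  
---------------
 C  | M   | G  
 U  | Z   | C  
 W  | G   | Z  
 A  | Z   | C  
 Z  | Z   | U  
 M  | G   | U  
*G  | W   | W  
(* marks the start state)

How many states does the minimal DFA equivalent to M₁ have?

States {A} cannot be reached from the start state, so discard them.
Start with accepting vs non-accepting: {C,G,U,Z} | {M,W}.
On input 0, block {C,G,U,Z} splits into {U,Z} and {C,G}.
Split {U,Z} by δ(·,1) → {U} and {Z}.
Refine {M,W} on symbol 1: members go to different blocks, giving {W} and {M}.
Refine {C,G} on symbol 0: members go to different blocks, giving {G} and {C}.
No further refinement is possible. Final partition (6 blocks): {U} | {W} | {G} | {Z} | {M} | {C}.

6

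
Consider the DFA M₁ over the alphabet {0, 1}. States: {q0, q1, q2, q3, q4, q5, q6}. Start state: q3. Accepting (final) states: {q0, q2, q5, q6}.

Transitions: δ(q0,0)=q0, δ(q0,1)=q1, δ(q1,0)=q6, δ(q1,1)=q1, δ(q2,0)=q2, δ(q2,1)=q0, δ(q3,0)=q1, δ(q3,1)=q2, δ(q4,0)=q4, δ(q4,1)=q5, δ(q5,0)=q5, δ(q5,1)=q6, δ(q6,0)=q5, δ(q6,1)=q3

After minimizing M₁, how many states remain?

States {q4} cannot be reached from the start state, so discard them.
P0 = {q0,q2,q5,q6} | {q1,q3}.
On input 1, block {q0,q2,q5,q6} splits into {q0,q6} and {q2,q5}.
Refine {q0,q6} on symbol 0: members go to different blocks, giving {q0} and {q6}.
Refine {q1,q3} on symbol 0: members go to different blocks, giving {q1} and {q3}.
On input 1, block {q2,q5} splits into {q2} and {q5}.
No further refinement is possible. Final partition (6 blocks): {q0} | {q1} | {q2} | {q6} | {q3} | {q5}.

6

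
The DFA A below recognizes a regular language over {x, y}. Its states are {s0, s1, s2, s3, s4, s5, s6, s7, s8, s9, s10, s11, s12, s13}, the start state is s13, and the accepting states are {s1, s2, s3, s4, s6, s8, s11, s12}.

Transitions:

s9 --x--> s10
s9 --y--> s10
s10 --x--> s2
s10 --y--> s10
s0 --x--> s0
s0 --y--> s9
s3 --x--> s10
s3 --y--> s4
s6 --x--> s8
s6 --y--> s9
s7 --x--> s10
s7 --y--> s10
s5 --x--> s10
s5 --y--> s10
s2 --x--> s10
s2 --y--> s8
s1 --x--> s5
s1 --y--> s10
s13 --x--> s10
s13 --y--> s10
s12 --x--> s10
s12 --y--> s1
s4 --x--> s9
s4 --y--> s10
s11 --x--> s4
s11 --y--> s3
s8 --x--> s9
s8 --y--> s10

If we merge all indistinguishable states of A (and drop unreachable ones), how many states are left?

4

First remove the unreachable states {s0,s1,s3,s4,s5,s6,s7,s11,s12}; 5 states remain.
P0 = {s2,s8} | {s9,s10,s13}.
Split {s2,s8} by δ(·,y) → {s2} and {s8}.
Refine {s9,s10,s13} on symbol x: members go to different blocks, giving {s9,s13} and {s10}.
The partition is now stable with 4 blocks: {s2} | {s9,s13} | {s8} | {s10}.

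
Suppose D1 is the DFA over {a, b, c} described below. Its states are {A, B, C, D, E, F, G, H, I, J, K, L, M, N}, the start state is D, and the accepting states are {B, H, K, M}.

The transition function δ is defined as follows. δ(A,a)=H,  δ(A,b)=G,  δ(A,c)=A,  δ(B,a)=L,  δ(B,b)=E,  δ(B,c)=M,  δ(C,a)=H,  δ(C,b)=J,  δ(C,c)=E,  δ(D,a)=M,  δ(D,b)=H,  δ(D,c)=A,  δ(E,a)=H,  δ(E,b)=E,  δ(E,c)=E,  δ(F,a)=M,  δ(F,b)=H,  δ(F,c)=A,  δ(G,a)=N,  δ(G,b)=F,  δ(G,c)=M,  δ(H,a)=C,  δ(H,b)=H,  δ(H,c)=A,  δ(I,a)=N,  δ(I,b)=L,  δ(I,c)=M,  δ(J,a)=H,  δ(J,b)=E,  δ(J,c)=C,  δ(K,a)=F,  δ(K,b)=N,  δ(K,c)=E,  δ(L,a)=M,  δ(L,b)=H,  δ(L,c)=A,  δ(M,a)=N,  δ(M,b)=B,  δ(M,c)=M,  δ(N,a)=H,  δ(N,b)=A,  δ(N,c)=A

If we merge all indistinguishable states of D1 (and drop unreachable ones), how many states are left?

Reachable states from the start: {A,B,C,D,E,F,G,H,J,L,M,N}. Unreachable: {I,K} — drop them.
Initial partition by acceptance: {B,H,M} | {A,C,D,E,F,G,J,L,N}.
Refine {B,H,M} on symbol b: members go to different blocks, giving {H,M} and {B}.
On input b, block {H,M} splits into {H} and {M}.
On input a, block {A,C,D,E,F,G,J,L,N} splits into {A,C,E,J,N} and {D,F,L} and {G}.
On input b, block {A,C,E,J,N} splits into {C,E,J,N} and {A}.
On input b, block {C,E,J,N} splits into {C,E,J} and {N}.
The partition is now stable with 8 blocks: {H} | {C,E,J} | {B} | {M} | {D,F,L} | {G} | {A} | {N}.

8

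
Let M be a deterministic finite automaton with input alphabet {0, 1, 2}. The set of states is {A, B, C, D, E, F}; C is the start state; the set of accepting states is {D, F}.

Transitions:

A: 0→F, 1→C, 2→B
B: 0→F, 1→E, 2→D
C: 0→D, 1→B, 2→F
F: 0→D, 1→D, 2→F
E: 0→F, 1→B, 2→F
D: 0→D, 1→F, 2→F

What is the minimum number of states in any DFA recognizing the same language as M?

2

First remove the unreachable states {A}; 5 states remain.
P0 = {D,F} | {B,C,E}.
No further refinement is possible. Final partition (2 blocks): {D,F} | {B,C,E}.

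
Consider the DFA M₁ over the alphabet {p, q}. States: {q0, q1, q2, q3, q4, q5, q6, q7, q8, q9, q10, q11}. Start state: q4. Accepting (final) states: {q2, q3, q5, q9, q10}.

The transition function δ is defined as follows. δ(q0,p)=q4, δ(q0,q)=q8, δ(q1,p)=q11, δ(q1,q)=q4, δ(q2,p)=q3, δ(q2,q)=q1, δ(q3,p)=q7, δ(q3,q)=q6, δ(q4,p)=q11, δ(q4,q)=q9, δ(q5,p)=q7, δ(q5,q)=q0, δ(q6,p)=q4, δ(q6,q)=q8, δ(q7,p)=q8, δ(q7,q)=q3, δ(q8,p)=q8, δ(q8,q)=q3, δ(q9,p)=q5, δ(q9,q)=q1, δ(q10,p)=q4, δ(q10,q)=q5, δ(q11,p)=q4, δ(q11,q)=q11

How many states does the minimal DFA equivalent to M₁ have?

7

First remove the unreachable states {q2,q10}; 10 states remain.
Initial partition by acceptance: {q3,q5,q9} | {q0,q1,q4,q6,q7,q8,q11}.
Refine {q3,q5,q9} on symbol p: members go to different blocks, giving {q3,q5} and {q9}.
Refine {q0,q1,q4,q6,q7,q8,q11} on symbol q: members go to different blocks, giving {q0,q1,q6,q11} and {q7,q8} and {q4}.
Split {q0,q1,q6,q11} by δ(·,p) → {q0,q6,q11} and {q1}.
Refine {q0,q6,q11} on symbol q: members go to different blocks, giving {q0,q6} and {q11}.
The partition is now stable with 7 blocks: {q3,q5} | {q0,q6} | {q9} | {q7,q8} | {q4} | {q1} | {q11}.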